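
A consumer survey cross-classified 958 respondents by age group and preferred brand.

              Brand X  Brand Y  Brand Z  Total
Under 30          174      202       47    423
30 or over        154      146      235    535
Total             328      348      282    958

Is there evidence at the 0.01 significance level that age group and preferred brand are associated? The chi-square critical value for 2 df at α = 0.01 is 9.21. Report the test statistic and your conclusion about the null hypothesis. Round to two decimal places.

124.17; reject H₀

Grand total N = 958.
Expected counts (row total × column total / N):
  Under 30, Brand X: 423×328/958 = 144.8267
  Under 30, Brand Y: 423×348/958 = 153.6576
  Under 30, Brand Z: 423×282/958 = 124.5157
  30 or over, Brand X: 535×328/958 = 183.1733
  30 or over, Brand Y: 535×348/958 = 194.3424
  30 or over, Brand Z: 535×282/958 = 157.4843
Contributions (O − E)²/E:
  (174 − 144.8267)²/144.8267 = 5.8766
  (202 − 153.6576)²/153.6576 = 15.2091
  (47 − 124.5157)²/124.5157 = 48.2564
  (154 − 183.1733)²/183.1733 = 4.6463
  (146 − 194.3424)²/194.3424 = 12.0251
  (235 − 157.4843)²/157.4843 = 38.1542
χ² = 5.8766 + 15.2091 + 48.2564 + 4.6463 + 12.0251 + 38.1542 = 124.17
df = (2−1)(3−1) = 2. Since 124.17 > 9.21, reject the null hypothesis of independence at α = 0.01.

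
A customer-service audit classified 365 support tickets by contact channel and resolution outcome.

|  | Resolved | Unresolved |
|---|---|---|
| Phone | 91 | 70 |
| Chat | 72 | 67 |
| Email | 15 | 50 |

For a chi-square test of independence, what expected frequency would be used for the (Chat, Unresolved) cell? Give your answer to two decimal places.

71.21

Row total (Chat) = 139; column total (Unresolved) = 187; grand total N = 365.
Expected count = (row total × column total) / N = 139 × 187 / 365 = 71.21.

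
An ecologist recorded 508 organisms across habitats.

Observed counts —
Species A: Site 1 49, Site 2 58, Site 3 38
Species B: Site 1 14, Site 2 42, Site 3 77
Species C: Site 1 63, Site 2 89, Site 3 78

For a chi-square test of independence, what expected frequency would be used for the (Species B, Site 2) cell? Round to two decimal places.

49.48

Row total (Species B) = 133; column total (Site 2) = 189; grand total N = 508.
Expected count = (row total × column total) / N = 133 × 189 / 508 = 49.48.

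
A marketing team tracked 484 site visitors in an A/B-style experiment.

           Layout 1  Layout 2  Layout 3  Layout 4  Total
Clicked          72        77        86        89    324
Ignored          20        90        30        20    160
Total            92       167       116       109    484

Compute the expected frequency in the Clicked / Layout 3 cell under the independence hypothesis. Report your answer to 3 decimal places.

77.653

Row total (Clicked) = 324; column total (Layout 3) = 116; grand total N = 484.
Expected count = (row total × column total) / N = 324 × 116 / 484 = 77.653.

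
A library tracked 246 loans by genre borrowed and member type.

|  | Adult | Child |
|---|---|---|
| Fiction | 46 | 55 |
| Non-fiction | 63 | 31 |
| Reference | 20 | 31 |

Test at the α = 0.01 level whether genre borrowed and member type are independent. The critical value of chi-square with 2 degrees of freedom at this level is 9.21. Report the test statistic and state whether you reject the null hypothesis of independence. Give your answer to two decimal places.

Row totals: 101, 94, 51. Column totals: 129, 117. Grand total N = 246.
Expected counts (row total × column total / N):
  Fiction, Adult: 101×129/246 = 52.963
  Fiction, Child: 101×117/246 = 48.037
  Non-fiction, Adult: 94×129/246 = 49.293
  Non-fiction, Child: 94×117/246 = 44.707
  Reference, Adult: 51×129/246 = 26.744
  Reference, Child: 51×117/246 = 24.256
Contributions (O − E)²/E:
  (46 − 52.963)²/52.963 = 0.9154
  (55 − 48.037)²/48.037 = 1.0093
  (63 − 49.293)²/49.293 = 3.8115
  (31 − 44.707)²/44.707 = 4.2025
  (20 − 26.744)²/26.744 = 1.7006
  (31 − 24.256)²/24.256 = 1.8751
χ² = 0.9154 + 1.0093 + 3.8115 + 4.2025 + 1.7006 + 1.8751 = 13.51
df = (3−1)(2−1) = 2. Since 13.51 > 9.21, reject the null hypothesis of independence at α = 0.01.

13.51; reject H₀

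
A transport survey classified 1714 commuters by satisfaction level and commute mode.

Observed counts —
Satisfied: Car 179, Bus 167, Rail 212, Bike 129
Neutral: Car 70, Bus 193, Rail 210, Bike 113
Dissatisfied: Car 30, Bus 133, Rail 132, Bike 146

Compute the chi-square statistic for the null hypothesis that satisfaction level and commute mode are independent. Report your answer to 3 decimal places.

112.272

Row totals: 687, 586, 441. Column totals: 279, 493, 554, 388. Grand total N = 1714.
Expected counts (row total × column total / N):
  Satisfied, Car: 687×279/1714 = 111.8279
  Satisfied, Bus: 687×493/1714 = 197.6027
  Satisfied, Rail: 687×554/1714 = 222.0525
  Satisfied, Bike: 687×388/1714 = 155.5169
  Neutral, Car: 586×279/1714 = 95.3874
  Neutral, Bus: 586×493/1714 = 168.5519
  Neutral, Rail: 586×554/1714 = 189.4072
  Neutral, Bike: 586×388/1714 = 132.6534
  Dissatisfied, Car: 441×279/1714 = 71.7847
  Dissatisfied, Bus: 441×493/1714 = 126.8454
  Dissatisfied, Rail: 441×554/1714 = 142.5403
  Dissatisfied, Bike: 441×388/1714 = 99.8296
Contributions (O − E)²/E:
  (179 − 111.8279)²/111.8279 = 40.3485
  (167 − 197.6027)²/197.6027 = 4.7394
  (212 − 222.0525)²/222.0525 = 0.4551
  (129 − 155.5169)²/155.5169 = 4.5213
  (70 − 95.3874)²/95.3874 = 6.7569
  (193 − 168.5519)²/168.5519 = 3.5461
  (210 − 189.4072)²/189.4072 = 2.2389
  (113 − 132.6534)²/132.6534 = 2.9118
  (30 − 71.7847)²/71.7847 = 24.3222
  (133 − 126.8454)²/126.8454 = 0.2986
  (132 − 142.5403)²/142.5403 = 0.7794
  (146 − 99.8296)²/99.8296 = 21.3534
χ² = 40.3485 + 4.7394 + 0.4551 + 4.5213 + 6.7569 + 3.5461 + 2.2389 + 2.9118 + 24.3222 + 0.2986 + 0.7794 + 21.3534 = 112.272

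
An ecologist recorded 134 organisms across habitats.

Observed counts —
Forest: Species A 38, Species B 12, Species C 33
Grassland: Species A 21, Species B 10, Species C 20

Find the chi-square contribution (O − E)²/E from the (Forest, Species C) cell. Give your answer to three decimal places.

0.001

Row total (Forest) = 83; column total (Species C) = 53; N = 134.
Expected count E = 83 × 53 / 134 = 32.8284.
Contribution = (O − E)²/E = (33 − 32.8284)² / 32.8284 = 0.001.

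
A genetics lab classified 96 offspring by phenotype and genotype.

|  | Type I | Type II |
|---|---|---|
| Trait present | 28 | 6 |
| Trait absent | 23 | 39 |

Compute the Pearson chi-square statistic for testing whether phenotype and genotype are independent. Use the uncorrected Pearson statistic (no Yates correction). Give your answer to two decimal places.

Row totals: 34, 62. Column totals: 51, 45. Grand total N = 96.
Expected counts (row total × column total / N):
  Trait present, Type I: 34×51/96 = 18.062
  Trait present, Type II: 34×45/96 = 15.938
  Trait absent, Type I: 62×51/96 = 32.938
  Trait absent, Type II: 62×45/96 = 29.062
Contributions (O − E)²/E:
  (28 − 18.062)²/18.062 = 5.4680
  (6 − 15.938)²/15.938 = 6.1968
  (23 − 32.938)²/32.938 = 2.9985
  (39 − 29.062)²/29.062 = 3.3984
χ² = 5.4680 + 6.1968 + 2.9985 + 3.3984 = 18.06

18.06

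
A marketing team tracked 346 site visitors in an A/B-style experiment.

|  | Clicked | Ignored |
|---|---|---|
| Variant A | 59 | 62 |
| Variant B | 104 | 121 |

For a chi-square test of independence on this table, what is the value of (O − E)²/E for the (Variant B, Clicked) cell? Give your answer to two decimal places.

0.04

Row total (Variant B) = 225; column total (Clicked) = 163; N = 346.
Expected count E = 225 × 163 / 346 = 105.997.
Contribution = (O − E)²/E = (104 − 105.997)² / 105.997 = 0.04.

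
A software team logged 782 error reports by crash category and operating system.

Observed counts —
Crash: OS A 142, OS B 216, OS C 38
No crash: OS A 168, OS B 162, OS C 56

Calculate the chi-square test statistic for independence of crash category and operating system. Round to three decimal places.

Row totals: 396, 386. Column totals: 310, 378, 94. Grand total N = 782.
Expected counts (row total × column total / N):
  Crash, OS A: 396×310/782 = 156.98210
  Crash, OS B: 396×378/782 = 191.41688
  Crash, OS C: 396×94/782 = 47.60102
  No crash, OS A: 386×310/782 = 153.01790
  No crash, OS B: 386×378/782 = 186.58312
  No crash, OS C: 386×94/782 = 46.39898
Contributions (O − E)²/E:
  (142 − 156.98210)²/156.98210 = 1.4299
  (216 − 191.41688)²/191.41688 = 3.1571
  (38 − 47.60102)²/47.60102 = 1.9365
  (168 − 153.01790)²/153.01790 = 1.4669
  (162 − 186.58312)²/186.58312 = 3.2389
  (56 − 46.39898)²/46.39898 = 1.9867
χ² = 1.4299 + 3.1571 + 1.9365 + 1.4669 + 3.2389 + 1.9867 = 13.216

13.216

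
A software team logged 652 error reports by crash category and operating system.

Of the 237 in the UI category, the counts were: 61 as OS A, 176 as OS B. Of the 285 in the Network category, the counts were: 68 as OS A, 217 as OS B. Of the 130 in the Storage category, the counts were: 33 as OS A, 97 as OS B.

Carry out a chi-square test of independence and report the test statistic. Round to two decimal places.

Row totals: 237, 285, 130. Column totals: 162, 490. Grand total N = 652.
Expected counts (row total × column total / N):
  UI, OS A: 237×162/652 = 58.887
  UI, OS B: 237×490/652 = 178.113
  Network, OS A: 285×162/652 = 70.813
  Network, OS B: 285×490/652 = 214.187
  Storage, OS A: 130×162/652 = 32.301
  Storage, OS B: 130×490/652 = 97.699
Contributions (O − E)²/E:
  (61 − 58.887)²/58.887 = 0.0758
  (176 − 178.113)²/178.113 = 0.0251
  (68 − 70.813)²/70.813 = 0.1117
  (217 − 214.187)²/214.187 = 0.0369
  (33 − 32.301)²/32.301 = 0.0151
  (97 − 97.699)²/97.699 = 0.0050
χ² = 0.0758 + 0.0251 + 0.1117 + 0.0369 + 0.0151 + 0.0050 = 0.27

0.27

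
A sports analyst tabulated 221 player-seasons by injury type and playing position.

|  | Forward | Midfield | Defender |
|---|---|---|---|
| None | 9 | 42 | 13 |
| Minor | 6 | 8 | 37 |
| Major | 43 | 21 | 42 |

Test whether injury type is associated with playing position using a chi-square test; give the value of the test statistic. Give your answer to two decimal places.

Row totals: 64, 51, 106. Column totals: 58, 71, 92. Grand total N = 221.
Expected counts (row total × column total / N):
  None, Forward: 64×58/221 = 16.796
  None, Midfield: 64×71/221 = 20.561
  None, Defender: 64×92/221 = 26.643
  Minor, Forward: 51×58/221 = 13.385
  Minor, Midfield: 51×71/221 = 16.385
  Minor, Defender: 51×92/221 = 21.231
  Major, Forward: 106×58/221 = 27.819
  Major, Midfield: 106×71/221 = 34.054
  Major, Defender: 106×92/221 = 44.127
Contributions (O − E)²/E:
  (9 − 16.796)²/16.796 = 3.6186
  (42 − 20.561)²/20.561 = 22.3545
  (13 − 26.643)²/26.643 = 6.9861
  (6 − 13.385)²/13.385 = 4.0746
  (8 − 16.385)²/16.385 = 4.2910
  (37 − 21.231)²/21.231 = 11.7122
  (43 − 27.819)²/27.819 = 8.2844
  (21 − 34.054)²/34.054 = 5.0040
  (42 − 44.127)²/44.127 = 0.1025
χ² = 3.6186 + 22.3545 + 6.9861 + 4.0746 + 4.2910 + 11.7122 + 8.2844 + 5.0040 + 0.1025 = 66.43

66.43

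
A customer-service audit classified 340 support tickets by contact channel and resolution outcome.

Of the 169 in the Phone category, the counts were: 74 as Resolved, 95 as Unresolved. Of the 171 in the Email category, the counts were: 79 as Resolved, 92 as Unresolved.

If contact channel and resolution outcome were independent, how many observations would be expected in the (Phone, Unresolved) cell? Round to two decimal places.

Row total (Phone) = 169; column total (Unresolved) = 187; grand total N = 340.
Expected count = (row total × column total) / N = 169 × 187 / 340 = 92.95.

92.95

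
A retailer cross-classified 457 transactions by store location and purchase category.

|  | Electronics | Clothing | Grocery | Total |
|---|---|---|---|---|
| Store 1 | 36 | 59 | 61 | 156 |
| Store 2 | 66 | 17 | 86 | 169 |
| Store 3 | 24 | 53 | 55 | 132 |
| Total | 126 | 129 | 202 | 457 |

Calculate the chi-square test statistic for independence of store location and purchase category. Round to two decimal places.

47.76

Grand total N = 457.
Expected counts (row total × column total / N):
  Store 1, Electronics: 156×126/457 = 43.011
  Store 1, Clothing: 156×129/457 = 44.035
  Store 1, Grocery: 156×202/457 = 68.954
  Store 2, Electronics: 169×126/457 = 46.595
  Store 2, Clothing: 169×129/457 = 47.705
  Store 2, Grocery: 169×202/457 = 74.700
  Store 3, Electronics: 132×126/457 = 36.394
  Store 3, Clothing: 132×129/457 = 37.260
  Store 3, Grocery: 132×202/457 = 58.346
Contributions (O − E)²/E:
  (36 − 43.011)²/43.011 = 1.1428
  (59 − 44.035)²/44.035 = 5.0858
  (61 − 68.954)²/68.954 = 0.9175
  (66 − 46.595)²/46.595 = 8.0814
  (17 − 47.705)²/47.705 = 19.7631
  (86 − 74.700)²/74.700 = 1.7094
  (24 − 36.394)²/36.394 = 4.2208
  (53 − 37.260)²/37.260 = 6.6492
  (55 − 58.346)²/58.346 = 0.1919
χ² = 1.1428 + 5.0858 + 0.9175 + 8.0814 + 19.7631 + 1.7094 + 4.2208 + 6.6492 + 0.1919 = 47.76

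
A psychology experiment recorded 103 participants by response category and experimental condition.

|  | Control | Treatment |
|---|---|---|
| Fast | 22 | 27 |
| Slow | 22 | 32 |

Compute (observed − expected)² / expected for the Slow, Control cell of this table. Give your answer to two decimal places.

Row total (Slow) = 54; column total (Control) = 44; N = 103.
Expected count E = 54 × 44 / 103 = 23.068.
Contribution = (O − E)²/E = (22 − 23.068)² / 23.068 = 0.05.

0.05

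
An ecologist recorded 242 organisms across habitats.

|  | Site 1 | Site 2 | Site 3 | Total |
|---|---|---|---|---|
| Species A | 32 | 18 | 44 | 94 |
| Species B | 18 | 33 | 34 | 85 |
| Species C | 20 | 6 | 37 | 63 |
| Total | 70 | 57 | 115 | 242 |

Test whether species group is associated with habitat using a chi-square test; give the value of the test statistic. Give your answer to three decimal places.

Grand total N = 242.
Expected counts (row total × column total / N):
  Species A, Site 1: 94×70/242 = 27.1901
  Species A, Site 2: 94×57/242 = 22.1405
  Species A, Site 3: 94×115/242 = 44.6694
  Species B, Site 1: 85×70/242 = 24.5868
  Species B, Site 2: 85×57/242 = 20.0207
  Species B, Site 3: 85×115/242 = 40.3926
  Species C, Site 1: 63×70/242 = 18.2231
  Species C, Site 2: 63×57/242 = 14.8388
  Species C, Site 3: 63×115/242 = 29.9380
Contributions (O − E)²/E:
  (32 − 27.1901)²/27.1901 = 0.8509
  (18 − 22.1405)²/22.1405 = 0.7743
  (44 − 44.6694)²/44.6694 = 0.0100
  (18 − 24.5868)²/24.5868 = 1.7646
  (33 − 20.0207)²/20.0207 = 8.4144
  (34 − 40.3926)²/40.3926 = 1.0117
  (20 − 18.2231)²/18.2231 = 0.1733
  (6 − 14.8388)²/14.8388 = 5.2649
  (37 − 29.9380)²/29.9380 = 1.6658
χ² = 0.8509 + 0.7743 + 0.0100 + 1.7646 + 8.4144 + 1.0117 + 0.1733 + 5.2649 + 1.6658 = 19.930

19.930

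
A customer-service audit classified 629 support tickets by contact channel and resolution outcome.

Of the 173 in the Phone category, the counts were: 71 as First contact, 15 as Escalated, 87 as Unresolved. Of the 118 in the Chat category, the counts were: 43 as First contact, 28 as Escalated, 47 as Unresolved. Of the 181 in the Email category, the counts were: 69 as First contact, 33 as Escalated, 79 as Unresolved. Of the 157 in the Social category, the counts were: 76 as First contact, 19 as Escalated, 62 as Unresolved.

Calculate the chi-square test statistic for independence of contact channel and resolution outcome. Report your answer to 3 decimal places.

18.468

Row totals: 173, 118, 181, 157. Column totals: 259, 95, 275. Grand total N = 629.
Expected counts (row total × column total / N):
  Phone, First contact: 173×259/629 = 71.2353
  Phone, Escalated: 173×95/629 = 26.1288
  Phone, Unresolved: 173×275/629 = 75.6359
  Chat, First contact: 118×259/629 = 48.5882
  Chat, Escalated: 118×95/629 = 17.8219
  Chat, Unresolved: 118×275/629 = 51.5898
  Email, First contact: 181×259/629 = 74.5294
  Email, Escalated: 181×95/629 = 27.3370
  Email, Unresolved: 181×275/629 = 79.1335
  Social, First contact: 157×259/629 = 64.6471
  Social, Escalated: 157×95/629 = 23.7122
  Social, Unresolved: 157×275/629 = 68.6407
Contributions (O − E)²/E:
  (71 − 71.2353)²/71.2353 = 0.0008
  (15 − 26.1288)²/26.1288 = 4.7400
  (87 − 75.6359)²/75.6359 = 1.7074
  (43 − 48.5882)²/48.5882 = 0.6427
  (28 − 17.8219)²/17.8219 = 5.8127
  (47 − 51.5898)²/51.5898 = 0.4083
  (69 − 74.5294)²/74.5294 = 0.4102
  (33 − 27.3370)²/27.3370 = 1.1731
  (79 − 79.1335)²/79.1335 = 0.0002
  (76 − 64.6471)²/64.6471 = 1.9937
  (19 − 23.7122)²/23.7122 = 0.9364
  (62 − 68.6407)²/68.6407 = 0.6425
χ² = 0.0008 + 4.7400 + 1.7074 + 0.6427 + 5.8127 + 0.4083 + 0.4102 + 1.1731 + 0.0002 + 1.9937 + 0.9364 + 0.6425 = 18.468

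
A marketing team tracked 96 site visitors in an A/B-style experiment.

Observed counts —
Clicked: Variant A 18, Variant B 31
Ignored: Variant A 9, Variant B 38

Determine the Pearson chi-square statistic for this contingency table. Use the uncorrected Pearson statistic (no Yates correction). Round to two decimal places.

3.67

Row totals: 49, 47. Column totals: 27, 69. Grand total N = 96.
Expected counts (row total × column total / N):
  Clicked, Variant A: 49×27/96 = 13.781
  Clicked, Variant B: 49×69/96 = 35.219
  Ignored, Variant A: 47×27/96 = 13.219
  Ignored, Variant B: 47×69/96 = 33.781
Contributions (O − E)²/E:
  (18 − 13.781)²/13.781 = 1.2916
  (31 − 35.219)²/35.219 = 0.5054
  (9 − 13.219)²/13.219 = 1.3465
  (38 − 33.781)²/33.781 = 0.5269
χ² = 1.2916 + 0.5054 + 1.3465 + 0.5269 = 3.67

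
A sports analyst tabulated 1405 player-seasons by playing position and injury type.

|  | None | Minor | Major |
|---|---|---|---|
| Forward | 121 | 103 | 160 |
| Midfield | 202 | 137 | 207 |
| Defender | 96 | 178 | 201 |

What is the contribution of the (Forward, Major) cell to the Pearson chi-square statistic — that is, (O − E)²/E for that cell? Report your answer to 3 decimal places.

Row total (Forward) = 384; column total (Major) = 568; N = 1405.
Expected count E = 384 × 568 / 1405 = 155.2399.
Contribution = (O − E)²/E = (160 − 155.2399)² / 155.2399 = 0.146.

0.146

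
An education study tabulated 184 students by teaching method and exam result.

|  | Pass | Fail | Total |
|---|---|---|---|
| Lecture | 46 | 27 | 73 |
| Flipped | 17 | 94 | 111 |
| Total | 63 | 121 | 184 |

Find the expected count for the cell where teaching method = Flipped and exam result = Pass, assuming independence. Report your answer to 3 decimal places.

Row total (Flipped) = 111; column total (Pass) = 63; grand total N = 184.
Expected count = (row total × column total) / N = 111 × 63 / 184 = 38.005.

38.005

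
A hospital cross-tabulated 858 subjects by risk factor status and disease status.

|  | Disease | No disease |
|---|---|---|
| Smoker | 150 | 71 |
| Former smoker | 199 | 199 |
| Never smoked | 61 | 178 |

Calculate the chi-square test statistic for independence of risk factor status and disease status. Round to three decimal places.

83.998

Row totals: 221, 398, 239. Column totals: 410, 448. Grand total N = 858.
Expected counts (row total × column total / N):
  Smoker, Disease: 221×410/858 = 105.6061
  Smoker, No disease: 221×448/858 = 115.3939
  Former smoker, Disease: 398×410/858 = 190.1865
  Former smoker, No disease: 398×448/858 = 207.8135
  Never smoked, Disease: 239×410/858 = 114.2075
  Never smoked, No disease: 239×448/858 = 124.7925
Contributions (O − E)²/E:
  (150 − 105.6061)²/105.6061 = 18.6620
  (71 − 115.3939)²/115.3939 = 17.0791
  (199 − 190.1865)²/190.1865 = 0.4084
  (199 − 207.8135)²/207.8135 = 0.3738
  (61 − 114.2075)²/114.2075 = 24.7885
  (178 − 124.7925)²/124.7925 = 22.6860
χ² = 18.6620 + 17.0791 + 0.4084 + 0.3738 + 24.7885 + 22.6860 = 83.998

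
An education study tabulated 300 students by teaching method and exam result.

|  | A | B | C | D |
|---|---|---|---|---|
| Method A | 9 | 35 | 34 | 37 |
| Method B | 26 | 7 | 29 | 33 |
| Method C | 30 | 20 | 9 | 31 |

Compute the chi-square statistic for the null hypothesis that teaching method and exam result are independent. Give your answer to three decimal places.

41.435

Row totals: 115, 95, 90. Column totals: 65, 62, 72, 101. Grand total N = 300.
Expected counts (row total × column total / N):
  Method A, A: 115×65/300 = 24.9167
  Method A, B: 115×62/300 = 23.7667
  Method A, C: 115×72/300 = 27.6000
  Method A, D: 115×101/300 = 38.7167
  Method B, A: 95×65/300 = 20.5833
  Method B, B: 95×62/300 = 19.6333
  Method B, C: 95×72/300 = 22.8000
  Method B, D: 95×101/300 = 31.9833
  Method C, A: 90×65/300 = 19.5000
  Method C, B: 90×62/300 = 18.6000
  Method C, C: 90×72/300 = 21.6000
  Method C, D: 90×101/300 = 30.3000
Contributions (O − E)²/E:
  (9 − 24.9167)²/24.9167 = 10.1675
  (35 − 23.7667)²/23.7667 = 5.3094
  (34 − 27.6000)²/27.6000 = 1.4841
  (37 − 38.7167)²/38.7167 = 0.0761
  (26 − 20.5833)²/20.5833 = 1.4255
  (7 − 19.6333)²/19.6333 = 8.1291
  (29 − 22.8000)²/22.8000 = 1.6860
  (33 − 31.9833)²/31.9833 = 0.0323
  (30 − 19.5000)²/19.5000 = 5.6538
  (20 − 18.6000)²/18.6000 = 0.1054
  (9 − 21.6000)²/21.6000 = 7.3500
  (31 − 30.3000)²/30.3000 = 0.0162
χ² = 10.1675 + 5.3094 + 1.4841 + 0.0761 + 1.4255 + 8.1291 + 1.6860 + 0.0323 + 5.6538 + 0.1054 + 7.3500 + 0.0162 = 41.435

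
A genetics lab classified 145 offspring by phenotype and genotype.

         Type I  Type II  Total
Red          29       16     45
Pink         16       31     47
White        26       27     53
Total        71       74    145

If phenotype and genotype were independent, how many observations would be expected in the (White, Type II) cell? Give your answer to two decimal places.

27.05

Row total (White) = 53; column total (Type II) = 74; grand total N = 145.
Expected count = (row total × column total) / N = 53 × 74 / 145 = 27.05.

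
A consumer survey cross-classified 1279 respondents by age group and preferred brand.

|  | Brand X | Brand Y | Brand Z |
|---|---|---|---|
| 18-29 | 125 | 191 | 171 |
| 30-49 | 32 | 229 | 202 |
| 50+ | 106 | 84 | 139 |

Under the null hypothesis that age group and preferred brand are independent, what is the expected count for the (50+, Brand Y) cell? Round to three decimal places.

129.645

Row total (50+) = 329; column total (Brand Y) = 504; grand total N = 1279.
Expected count = (row total × column total) / N = 329 × 504 / 1279 = 129.645.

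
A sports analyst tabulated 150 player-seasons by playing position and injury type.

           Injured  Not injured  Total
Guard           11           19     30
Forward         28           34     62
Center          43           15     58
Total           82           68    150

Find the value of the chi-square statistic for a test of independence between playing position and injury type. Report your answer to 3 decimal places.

Grand total N = 150.
Expected counts (row total × column total / N):
  Guard, Injured: 30×82/150 = 16.4000
  Guard, Not injured: 30×68/150 = 13.6000
  Forward, Injured: 62×82/150 = 33.8933
  Forward, Not injured: 62×68/150 = 28.1067
  Center, Injured: 58×82/150 = 31.7067
  Center, Not injured: 58×68/150 = 26.2933
Contributions (O − E)²/E:
  (11 − 16.4000)²/16.4000 = 1.7780
  (19 − 13.6000)²/13.6000 = 2.1441
  (28 − 33.8933)²/33.8933 = 1.0247
  (34 − 28.1067)²/28.1067 = 1.2357
  (43 − 31.7067)²/31.7067 = 4.0225
  (15 − 26.2933)²/26.2933 = 4.8506
χ² = 1.7780 + 2.1441 + 1.0247 + 1.2357 + 4.0225 + 4.8506 = 15.056

15.056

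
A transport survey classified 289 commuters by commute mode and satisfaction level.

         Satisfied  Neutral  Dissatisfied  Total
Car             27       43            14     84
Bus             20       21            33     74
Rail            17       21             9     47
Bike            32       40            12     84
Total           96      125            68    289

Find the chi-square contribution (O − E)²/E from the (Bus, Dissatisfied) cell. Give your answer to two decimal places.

Row total (Bus) = 74; column total (Dissatisfied) = 68; N = 289.
Expected count E = 74 × 68 / 289 = 17.412.
Contribution = (O − E)²/E = (33 − 17.412)² / 17.412 = 13.96.

13.96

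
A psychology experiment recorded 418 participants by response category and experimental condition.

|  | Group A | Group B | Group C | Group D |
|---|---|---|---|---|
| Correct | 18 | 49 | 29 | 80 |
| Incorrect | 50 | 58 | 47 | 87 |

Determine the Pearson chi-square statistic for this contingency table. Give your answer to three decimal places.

10.206

Row totals: 176, 242. Column totals: 68, 107, 76, 167. Grand total N = 418.
Expected counts (row total × column total / N):
  Correct, Group A: 176×68/418 = 28.6316
  Correct, Group B: 176×107/418 = 45.0526
  Correct, Group C: 176×76/418 = 32.0000
  Correct, Group D: 176×167/418 = 70.3158
  Incorrect, Group A: 242×68/418 = 39.3684
  Incorrect, Group B: 242×107/418 = 61.9474
  Incorrect, Group C: 242×76/418 = 44.0000
  Incorrect, Group D: 242×167/418 = 96.6842
Contributions (O − E)²/E:
  (18 − 28.6316)²/28.6316 = 3.9478
  (49 − 45.0526)²/45.0526 = 0.3459
  (29 − 32.0000)²/32.0000 = 0.2813
  (80 − 70.3158)²/70.3158 = 1.3338
  (50 − 39.3684)²/39.3684 = 2.8711
  (58 − 61.9474)²/61.9474 = 0.2515
  (47 − 44.0000)²/44.0000 = 0.2045
  (87 − 96.6842)²/96.6842 = 0.9700
χ² = 3.9478 + 0.3459 + 0.2813 + 1.3338 + 2.8711 + 0.2515 + 0.2045 + 0.9700 = 10.206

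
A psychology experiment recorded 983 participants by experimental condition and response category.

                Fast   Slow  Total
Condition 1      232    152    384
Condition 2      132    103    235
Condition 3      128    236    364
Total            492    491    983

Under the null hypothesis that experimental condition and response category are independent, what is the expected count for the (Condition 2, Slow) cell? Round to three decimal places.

Row total (Condition 2) = 235; column total (Slow) = 491; grand total N = 983.
Expected count = (row total × column total) / N = 235 × 491 / 983 = 117.380.

117.380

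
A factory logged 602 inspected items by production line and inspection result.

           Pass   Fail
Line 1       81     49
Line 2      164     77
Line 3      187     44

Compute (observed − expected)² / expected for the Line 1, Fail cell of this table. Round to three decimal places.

4.114

Row total (Line 1) = 130; column total (Fail) = 170; N = 602.
Expected count E = 130 × 170 / 602 = 36.71096.
Contribution = (O − E)²/E = (49 − 36.71096)² / 36.71096 = 4.114.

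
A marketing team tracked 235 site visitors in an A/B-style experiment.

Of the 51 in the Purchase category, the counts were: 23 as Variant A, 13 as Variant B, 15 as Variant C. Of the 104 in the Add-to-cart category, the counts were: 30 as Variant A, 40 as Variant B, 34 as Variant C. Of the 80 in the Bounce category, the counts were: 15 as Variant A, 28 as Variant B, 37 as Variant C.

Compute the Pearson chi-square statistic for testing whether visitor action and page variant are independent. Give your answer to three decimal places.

Row totals: 51, 104, 80. Column totals: 68, 81, 86. Grand total N = 235.
Expected counts (row total × column total / N):
  Purchase, Variant A: 51×68/235 = 14.7574
  Purchase, Variant B: 51×81/235 = 17.5787
  Purchase, Variant C: 51×86/235 = 18.6638
  Add-to-cart, Variant A: 104×68/235 = 30.0936
  Add-to-cart, Variant B: 104×81/235 = 35.8468
  Add-to-cart, Variant C: 104×86/235 = 38.0596
  Bounce, Variant A: 80×68/235 = 23.1489
  Bounce, Variant B: 80×81/235 = 27.5745
  Bounce, Variant C: 80×86/235 = 29.2766
Contributions (O − E)²/E:
  (23 − 14.7574)²/14.7574 = 4.6038
  (13 − 17.5787)²/17.5787 = 1.1926
  (15 − 18.6638)²/18.6638 = 0.7192
  (30 − 30.0936)²/30.0936 = 0.0003
  (40 − 35.8468)²/35.8468 = 0.4812
  (34 − 38.0596)²/38.0596 = 0.4330
  (15 − 23.1489)²/23.1489 = 2.8686
  (28 − 27.5745)²/27.5745 = 0.0066
  (37 − 29.2766)²/29.2766 = 2.0375
χ² = 4.6038 + 1.1926 + 0.7192 + 0.0003 + 0.4812 + 0.4330 + 2.8686 + 0.0066 + 2.0375 = 12.343

12.343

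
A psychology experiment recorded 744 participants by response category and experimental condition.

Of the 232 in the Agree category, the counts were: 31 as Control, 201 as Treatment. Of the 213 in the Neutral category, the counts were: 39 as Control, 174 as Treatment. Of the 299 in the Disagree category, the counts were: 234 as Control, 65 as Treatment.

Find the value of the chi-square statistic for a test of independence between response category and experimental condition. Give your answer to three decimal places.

Row totals: 232, 213, 299. Column totals: 304, 440. Grand total N = 744.
Expected counts (row total × column total / N):
  Agree, Control: 232×304/744 = 94.7957
  Agree, Treatment: 232×440/744 = 137.2043
  Neutral, Control: 213×304/744 = 87.0323
  Neutral, Treatment: 213×440/744 = 125.9677
  Disagree, Control: 299×304/744 = 122.1720
  Disagree, Treatment: 299×440/744 = 176.8280
Contributions (O − E)²/E:
  (31 − 94.7957)²/94.7957 = 42.9333
  (201 − 137.2043)²/137.2043 = 29.6630
  (39 − 87.0323)²/87.0323 = 26.5086
  (174 − 125.9677)²/125.9677 = 18.3150
  (234 − 122.1720)²/122.1720 = 102.3598
  (65 − 176.8280)²/176.8280 = 70.7213
χ² = 42.9333 + 29.6630 + 26.5086 + 18.3150 + 102.3598 + 70.7213 = 290.501

290.501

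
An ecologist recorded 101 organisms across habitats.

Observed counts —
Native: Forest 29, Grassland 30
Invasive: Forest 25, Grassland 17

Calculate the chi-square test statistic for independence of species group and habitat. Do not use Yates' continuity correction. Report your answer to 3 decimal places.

1.061

Row totals: 59, 42. Column totals: 54, 47. Grand total N = 101.
Expected counts (row total × column total / N):
  Native, Forest: 59×54/101 = 31.5446
  Native, Grassland: 59×47/101 = 27.4554
  Invasive, Forest: 42×54/101 = 22.4554
  Invasive, Grassland: 42×47/101 = 19.5446
Contributions (O − E)²/E:
  (29 − 31.5446)²/31.5446 = 0.2053
  (30 − 27.4554)²/27.4554 = 0.2358
  (25 − 22.4554)²/22.4554 = 0.2883
  (17 − 19.5446)²/19.5446 = 0.3313
χ² = 0.2053 + 0.2358 + 0.2883 + 0.3313 = 1.061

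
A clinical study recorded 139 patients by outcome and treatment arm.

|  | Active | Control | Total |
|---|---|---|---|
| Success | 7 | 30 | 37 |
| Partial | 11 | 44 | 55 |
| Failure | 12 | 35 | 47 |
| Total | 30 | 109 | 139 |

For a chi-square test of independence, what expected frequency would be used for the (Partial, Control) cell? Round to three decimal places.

43.129

Row total (Partial) = 55; column total (Control) = 109; grand total N = 139.
Expected count = (row total × column total) / N = 55 × 109 / 139 = 43.129.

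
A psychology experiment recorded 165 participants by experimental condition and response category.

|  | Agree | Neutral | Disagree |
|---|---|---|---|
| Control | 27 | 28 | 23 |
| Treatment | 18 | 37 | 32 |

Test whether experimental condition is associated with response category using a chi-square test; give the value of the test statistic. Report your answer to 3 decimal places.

Row totals: 78, 87. Column totals: 45, 65, 55. Grand total N = 165.
Expected counts (row total × column total / N):
  Control, Agree: 78×45/165 = 21.2727
  Control, Neutral: 78×65/165 = 30.7273
  Control, Disagree: 78×55/165 = 26.0000
  Treatment, Agree: 87×45/165 = 23.7273
  Treatment, Neutral: 87×65/165 = 34.2727
  Treatment, Disagree: 87×55/165 = 29.0000
Contributions (O − E)²/E:
  (27 − 21.2727)²/21.2727 = 1.5420
  (28 − 30.7273)²/30.7273 = 0.2421
  (23 − 26.0000)²/26.0000 = 0.3462
  (18 − 23.7273)²/23.7273 = 1.3825
  (37 − 34.2727)²/34.2727 = 0.2170
  (32 − 29.0000)²/29.0000 = 0.3103
χ² = 1.5420 + 0.2421 + 0.3462 + 1.3825 + 0.2170 + 0.3103 = 4.040

4.040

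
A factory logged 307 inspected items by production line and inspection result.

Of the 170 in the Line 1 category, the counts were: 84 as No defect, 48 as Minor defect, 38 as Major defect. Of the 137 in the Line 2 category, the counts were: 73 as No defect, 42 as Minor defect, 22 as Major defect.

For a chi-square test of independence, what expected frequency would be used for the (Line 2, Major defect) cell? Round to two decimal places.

Row total (Line 2) = 137; column total (Major defect) = 60; grand total N = 307.
Expected count = (row total × column total) / N = 137 × 60 / 307 = 26.78.

26.78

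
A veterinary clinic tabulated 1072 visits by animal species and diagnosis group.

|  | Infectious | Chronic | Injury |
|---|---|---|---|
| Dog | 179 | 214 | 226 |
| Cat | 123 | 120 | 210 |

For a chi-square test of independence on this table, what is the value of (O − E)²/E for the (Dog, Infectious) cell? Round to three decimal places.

Row total (Dog) = 619; column total (Infectious) = 302; N = 1072.
Expected count E = 619 × 302 / 1072 = 174.3825.
Contribution = (O − E)²/E = (179 − 174.3825)² / 174.3825 = 0.122.

0.122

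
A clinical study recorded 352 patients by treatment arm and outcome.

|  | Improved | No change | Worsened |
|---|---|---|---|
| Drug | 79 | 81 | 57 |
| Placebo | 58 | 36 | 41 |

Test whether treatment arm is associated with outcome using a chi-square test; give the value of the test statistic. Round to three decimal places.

4.268

Row totals: 217, 135. Column totals: 137, 117, 98. Grand total N = 352.
Expected counts (row total × column total / N):
  Drug, Improved: 217×137/352 = 84.4574
  Drug, No change: 217×117/352 = 72.1278
  Drug, Worsened: 217×98/352 = 60.4148
  Placebo, Improved: 135×137/352 = 52.5426
  Placebo, No change: 135×117/352 = 44.8722
  Placebo, Worsened: 135×98/352 = 37.5852
Contributions (O − E)²/E:
  (79 − 84.4574)²/84.4574 = 0.3526
  (81 − 72.1278)²/72.1278 = 1.0913
  (57 − 60.4148)²/60.4148 = 0.1930
  (58 − 52.5426)²/52.5426 = 0.5668
  (36 − 44.8722)²/44.8722 = 1.7542
  (41 − 37.5852)²/37.5852 = 0.3103
χ² = 0.3526 + 1.0913 + 0.1930 + 0.5668 + 1.7542 + 0.3103 = 4.268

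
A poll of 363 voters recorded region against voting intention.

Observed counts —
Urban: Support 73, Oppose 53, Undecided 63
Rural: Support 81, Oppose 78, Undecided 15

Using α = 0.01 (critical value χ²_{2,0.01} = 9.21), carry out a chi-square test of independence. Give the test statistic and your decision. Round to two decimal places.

Row totals: 189, 174. Column totals: 154, 131, 78. Grand total N = 363.
Expected counts (row total × column total / N):
  Urban, Support: 189×154/363 = 80.182
  Urban, Oppose: 189×131/363 = 68.207
  Urban, Undecided: 189×78/363 = 40.612
  Rural, Support: 174×154/363 = 73.818
  Rural, Oppose: 174×131/363 = 62.793
  Rural, Undecided: 174×78/363 = 37.388
Contributions (O − E)²/E:
  (73 − 80.182)²/80.182 = 0.6433
  (53 − 68.207)²/68.207 = 3.3905
  (63 − 40.612)²/40.612 = 12.3417
  (81 − 73.818)²/73.818 = 0.6988
  (78 − 62.793)²/62.793 = 3.6828
  (15 − 37.388)²/37.388 = 13.4060
χ² = 0.6433 + 3.3905 + 12.3417 + 0.6988 + 3.6828 + 13.4060 = 34.16
df = (2−1)(3−1) = 2. Since 34.16 > 9.21, reject the null hypothesis of independence at α = 0.01.

34.16; reject H₀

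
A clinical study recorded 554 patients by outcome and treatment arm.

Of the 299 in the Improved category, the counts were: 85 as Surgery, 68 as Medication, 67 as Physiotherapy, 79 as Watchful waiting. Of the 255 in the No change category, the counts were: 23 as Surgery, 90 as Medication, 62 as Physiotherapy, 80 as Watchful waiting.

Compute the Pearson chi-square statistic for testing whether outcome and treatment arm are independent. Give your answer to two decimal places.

Row totals: 299, 255. Column totals: 108, 158, 129, 159. Grand total N = 554.
Expected counts (row total × column total / N):
  Improved, Surgery: 299×108/554 = 58.289
  Improved, Medication: 299×158/554 = 85.274
  Improved, Physiotherapy: 299×129/554 = 69.623
  Improved, Watchful waiting: 299×159/554 = 85.814
  No change, Surgery: 255×108/554 = 49.711
  No change, Medication: 255×158/554 = 72.726
  No change, Physiotherapy: 255×129/554 = 59.377
  No change, Watchful waiting: 255×159/554 = 73.186
Contributions (O − E)²/E:
  (85 − 58.289)²/58.289 = 12.2403
  (68 − 85.274)²/85.274 = 3.4992
  (67 − 69.623)²/69.623 = 0.0988
  (79 − 85.814)²/85.814 = 0.5411
  (23 − 49.711)²/49.711 = 14.3525
  (90 − 72.726)²/72.726 = 4.1029
  (62 − 59.377)²/59.377 = 0.1159
  (80 − 73.186)²/73.186 = 0.6344
χ² = 12.2403 + 3.4992 + 0.0988 + 0.5411 + 14.3525 + 4.1029 + 0.1159 + 0.6344 = 35.59

35.59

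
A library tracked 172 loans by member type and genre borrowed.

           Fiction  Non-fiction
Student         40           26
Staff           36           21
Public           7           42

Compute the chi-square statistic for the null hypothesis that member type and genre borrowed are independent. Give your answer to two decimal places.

31.75

Row totals: 66, 57, 49. Column totals: 83, 89. Grand total N = 172.
Expected counts (row total × column total / N):
  Student, Fiction: 66×83/172 = 31.849
  Student, Non-fiction: 66×89/172 = 34.151
  Staff, Fiction: 57×83/172 = 27.506
  Staff, Non-fiction: 57×89/172 = 29.494
  Public, Fiction: 49×83/172 = 23.645
  Public, Non-fiction: 49×89/172 = 25.355
Contributions (O − E)²/E:
  (40 − 31.849)²/31.849 = 2.0861
  (26 − 34.151)²/34.151 = 1.9454
  (36 − 27.506)²/27.506 = 2.6230
  (21 − 29.494)²/29.494 = 2.4462
  (7 − 23.645)²/23.645 = 11.7173
  (42 − 25.355)²/25.355 = 10.9271
χ² = 2.0861 + 1.9454 + 2.6230 + 2.4462 + 11.7173 + 10.9271 = 31.75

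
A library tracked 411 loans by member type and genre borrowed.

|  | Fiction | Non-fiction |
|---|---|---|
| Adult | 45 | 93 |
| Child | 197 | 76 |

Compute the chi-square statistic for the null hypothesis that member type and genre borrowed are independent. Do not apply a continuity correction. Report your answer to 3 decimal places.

Row totals: 138, 273. Column totals: 242, 169. Grand total N = 411.
Expected counts (row total × column total / N):
  Adult, Fiction: 138×242/411 = 81.2555
  Adult, Non-fiction: 138×169/411 = 56.7445
  Child, Fiction: 273×242/411 = 160.7445
  Child, Non-fiction: 273×169/411 = 112.2555
Contributions (O − E)²/E:
  (45 − 81.2555)²/81.2555 = 16.1769
  (93 − 56.7445)²/56.7445 = 23.1646
  (197 − 160.7445)²/160.7445 = 8.1773
  (76 − 112.2555)²/112.2555 = 11.7095
χ² = 16.1769 + 23.1646 + 8.1773 + 11.7095 = 59.228

59.228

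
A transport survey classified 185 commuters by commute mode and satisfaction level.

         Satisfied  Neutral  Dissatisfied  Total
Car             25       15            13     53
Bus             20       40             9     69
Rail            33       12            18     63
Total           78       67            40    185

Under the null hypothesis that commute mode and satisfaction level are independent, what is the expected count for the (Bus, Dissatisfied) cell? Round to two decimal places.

Row total (Bus) = 69; column total (Dissatisfied) = 40; grand total N = 185.
Expected count = (row total × column total) / N = 69 × 40 / 185 = 14.92.

14.92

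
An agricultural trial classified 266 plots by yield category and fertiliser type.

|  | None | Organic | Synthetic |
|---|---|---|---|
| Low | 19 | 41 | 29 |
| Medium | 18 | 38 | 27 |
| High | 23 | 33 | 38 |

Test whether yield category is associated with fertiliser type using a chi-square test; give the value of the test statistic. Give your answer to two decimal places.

2.99

Row totals: 89, 83, 94. Column totals: 60, 112, 94. Grand total N = 266.
Expected counts (row total × column total / N):
  Low, None: 89×60/266 = 20.075
  Low, Organic: 89×112/266 = 37.474
  Low, Synthetic: 89×94/266 = 31.451
  Medium, None: 83×60/266 = 18.722
  Medium, Organic: 83×112/266 = 34.947
  Medium, Synthetic: 83×94/266 = 29.331
  High, None: 94×60/266 = 21.203
  High, Organic: 94×112/266 = 39.579
  High, Synthetic: 94×94/266 = 33.218
Contributions (O − E)²/E:
  (19 − 20.075)²/20.075 = 0.0576
  (41 − 37.474)²/37.474 = 0.3318
  (29 − 31.451)²/31.451 = 0.1910
  (18 − 18.722)²/18.722 = 0.0278
  (38 − 34.947)²/34.947 = 0.2667
  (27 − 29.331)²/29.331 = 0.1852
  (23 − 21.203)²/21.203 = 0.1523
  (33 − 39.579)²/39.579 = 1.0936
  (38 − 33.218)²/33.218 = 0.6884
χ² = 0.0576 + 0.3318 + 0.1910 + 0.0278 + 0.2667 + 0.1852 + 0.1523 + 1.0936 + 0.6884 = 2.99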